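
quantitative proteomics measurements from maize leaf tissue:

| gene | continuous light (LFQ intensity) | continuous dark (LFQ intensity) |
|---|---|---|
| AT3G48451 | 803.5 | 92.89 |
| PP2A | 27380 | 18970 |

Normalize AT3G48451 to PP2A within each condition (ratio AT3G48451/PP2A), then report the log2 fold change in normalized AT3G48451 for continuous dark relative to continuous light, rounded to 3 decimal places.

-2.583

AT3G48451/PP2A (continuous light) = 803.5 / 27380 = 0.029346
AT3G48451/PP2A (continuous dark) = 92.89 / 18970 = 0.0048967
Fold change = 0.0048967 / 0.029346 = 0.1669
log2(0.1669) = -2.5833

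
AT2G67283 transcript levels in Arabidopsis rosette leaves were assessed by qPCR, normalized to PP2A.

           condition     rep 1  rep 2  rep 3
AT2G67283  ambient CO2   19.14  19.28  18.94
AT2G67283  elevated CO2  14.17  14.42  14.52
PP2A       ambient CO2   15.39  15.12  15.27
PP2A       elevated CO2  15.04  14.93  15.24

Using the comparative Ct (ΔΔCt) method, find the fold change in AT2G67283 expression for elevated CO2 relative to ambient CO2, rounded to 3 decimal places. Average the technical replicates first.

23.588

Mean Ct: AT2G67283 ambient CO2 19.120; AT2G67283 elevated CO2 14.370; PP2A ambient CO2 15.260; PP2A elevated CO2 15.070
ΔCt(ambient CO2) = 19.120 − 15.260 = 3.860
ΔCt(elevated CO2) = 14.370 − 15.070 = -0.700
ΔΔCt = -0.700 − 3.860 = -4.560
Fold change = 2^(−(-4.560)) = 2^4.560 = 23.5883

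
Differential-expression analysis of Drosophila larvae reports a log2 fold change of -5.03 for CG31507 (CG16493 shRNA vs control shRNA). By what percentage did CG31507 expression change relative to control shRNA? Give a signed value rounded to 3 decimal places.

-96.939%

Fold change = 2^(-5.03) = 0.0306
Percent change = (FC − 1) × 100% = (0.0306 − 1) × 100 = -96.939%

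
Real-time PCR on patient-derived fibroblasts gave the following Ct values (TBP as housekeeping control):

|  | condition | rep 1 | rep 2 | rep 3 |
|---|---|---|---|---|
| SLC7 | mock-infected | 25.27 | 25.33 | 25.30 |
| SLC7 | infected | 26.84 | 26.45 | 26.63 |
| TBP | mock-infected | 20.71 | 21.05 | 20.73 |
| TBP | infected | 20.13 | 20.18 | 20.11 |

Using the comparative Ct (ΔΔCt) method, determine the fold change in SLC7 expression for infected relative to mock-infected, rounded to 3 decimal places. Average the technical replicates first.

0.245

Mean Ct: SLC7 mock-infected 25.300; SLC7 infected 26.640; TBP mock-infected 20.830; TBP infected 20.140
ΔCt(mock-infected) = 25.300 − 20.830 = 4.470
ΔCt(infected) = 26.640 − 20.140 = 6.500
ΔΔCt = 6.500 − 4.470 = 2.030
Fold change = 2^(−2.030) = 0.2449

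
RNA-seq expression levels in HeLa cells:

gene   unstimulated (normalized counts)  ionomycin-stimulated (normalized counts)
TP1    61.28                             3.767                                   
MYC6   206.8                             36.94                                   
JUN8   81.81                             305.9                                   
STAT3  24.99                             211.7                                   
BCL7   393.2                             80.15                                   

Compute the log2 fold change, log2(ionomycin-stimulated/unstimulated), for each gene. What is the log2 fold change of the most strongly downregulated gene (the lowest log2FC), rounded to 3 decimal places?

log2(3.767/61.28) = -4.024  (TP1)
log2(36.94/206.8) = -2.485  (MYC6)
log2(305.9/81.81) = 1.903  (JUN8)
log2(211.7/24.99) = 3.083  (STAT3)
log2(80.15/393.2) = -2.294  (BCL7)
TP1 is most strongly downregulated.

-4.024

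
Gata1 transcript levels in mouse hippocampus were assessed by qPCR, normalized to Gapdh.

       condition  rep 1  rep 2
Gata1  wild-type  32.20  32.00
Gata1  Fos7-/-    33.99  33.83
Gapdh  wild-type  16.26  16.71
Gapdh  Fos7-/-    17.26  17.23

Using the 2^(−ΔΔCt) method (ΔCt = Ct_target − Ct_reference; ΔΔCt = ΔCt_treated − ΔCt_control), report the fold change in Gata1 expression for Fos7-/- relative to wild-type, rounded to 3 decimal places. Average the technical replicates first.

Mean Ct: Gata1 wild-type 32.100; Gata1 Fos7-/- 33.910; Gapdh wild-type 16.485; Gapdh Fos7-/- 17.245
ΔCt(wild-type) = 32.100 − 16.485 = 15.615
ΔCt(Fos7-/-) = 33.910 − 17.245 = 16.665
ΔΔCt = 16.665 − 15.615 = 1.050
Fold change = 2^(−1.050) = 0.4830

0.483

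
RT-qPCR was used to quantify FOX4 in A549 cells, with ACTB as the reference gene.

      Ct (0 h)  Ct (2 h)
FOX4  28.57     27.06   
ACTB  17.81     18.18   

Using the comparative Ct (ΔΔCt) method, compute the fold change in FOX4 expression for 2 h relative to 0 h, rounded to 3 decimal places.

3.681

ΔCt(0 h) = 28.570 − 17.810 = 10.760
ΔCt(2 h) = 27.060 − 18.180 = 8.880
ΔΔCt = 8.880 − 10.760 = -1.880
Fold change = 2^(−(-1.880)) = 2^1.880 = 3.6808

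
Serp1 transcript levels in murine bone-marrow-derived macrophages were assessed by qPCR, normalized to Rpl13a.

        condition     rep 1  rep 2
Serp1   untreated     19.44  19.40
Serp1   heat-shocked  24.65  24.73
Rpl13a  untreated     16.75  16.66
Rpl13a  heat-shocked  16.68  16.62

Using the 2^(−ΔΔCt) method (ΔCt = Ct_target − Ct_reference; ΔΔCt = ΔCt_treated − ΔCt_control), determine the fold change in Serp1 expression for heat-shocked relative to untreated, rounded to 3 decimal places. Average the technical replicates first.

0.025

Mean Ct: Serp1 untreated 19.420; Serp1 heat-shocked 24.690; Rpl13a untreated 16.705; Rpl13a heat-shocked 16.650
ΔCt(untreated) = 19.420 − 16.705 = 2.715
ΔCt(heat-shocked) = 24.690 − 16.650 = 8.040
ΔΔCt = 8.040 − 2.715 = 5.325
Fold change = 2^(−5.325) = 0.0249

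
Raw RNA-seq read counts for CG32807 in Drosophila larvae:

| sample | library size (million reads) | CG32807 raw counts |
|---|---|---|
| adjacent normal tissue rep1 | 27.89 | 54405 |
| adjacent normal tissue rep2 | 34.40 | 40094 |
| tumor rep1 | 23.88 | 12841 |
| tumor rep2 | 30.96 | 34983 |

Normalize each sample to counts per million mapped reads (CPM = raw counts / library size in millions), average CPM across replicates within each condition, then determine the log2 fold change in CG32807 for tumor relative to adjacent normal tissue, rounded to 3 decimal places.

-0.902

CPM(adjacent normal tissue rep1) = 54405 / 27.89 = 1950.6992
CPM(adjacent normal tissue rep2) = 40094 / 34.40 = 1165.5233
CPM(tumor rep1) = 12841 / 23.88 = 537.7303
CPM(tumor rep2) = 34983 / 30.96 = 1129.9419
mean CPM(adjacent normal tissue) = 1558.1112; mean CPM(tumor) = 833.8361
Fold change = 833.8361 / 1558.1112 = 0.53516
log2(0.53516) = -0.9020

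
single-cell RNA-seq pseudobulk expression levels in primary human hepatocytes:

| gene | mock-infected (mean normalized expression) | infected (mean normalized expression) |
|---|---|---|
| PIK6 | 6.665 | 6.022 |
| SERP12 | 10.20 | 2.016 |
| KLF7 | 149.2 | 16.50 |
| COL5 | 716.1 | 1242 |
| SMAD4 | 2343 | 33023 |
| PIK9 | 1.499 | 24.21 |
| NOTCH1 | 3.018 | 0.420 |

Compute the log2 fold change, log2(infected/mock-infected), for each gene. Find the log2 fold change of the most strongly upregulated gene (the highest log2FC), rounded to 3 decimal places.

4.014

log2(6.022/6.665) = -0.146  (PIK6)
log2(2.016/10.20) = -2.339  (SERP12)
log2(16.50/149.2) = -3.177  (KLF7)
log2(1242/716.1) = 0.794  (COL5)
log2(33023/2343) = 3.817  (SMAD4)
log2(24.21/1.499) = 4.014  (PIK9)
log2(0.420/3.018) = -2.845  (NOTCH1)
PIK9 is most strongly upregulated.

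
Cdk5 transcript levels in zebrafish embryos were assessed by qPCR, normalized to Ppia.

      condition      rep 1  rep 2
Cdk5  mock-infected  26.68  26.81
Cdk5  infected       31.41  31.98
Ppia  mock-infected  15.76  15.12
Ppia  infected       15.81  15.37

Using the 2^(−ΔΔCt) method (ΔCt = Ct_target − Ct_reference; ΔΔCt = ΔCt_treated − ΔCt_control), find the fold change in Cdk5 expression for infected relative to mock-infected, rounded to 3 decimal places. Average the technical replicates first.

0.036

Mean Ct: Cdk5 mock-infected 26.745; Cdk5 infected 31.695; Ppia mock-infected 15.440; Ppia infected 15.590
ΔCt(mock-infected) = 26.745 − 15.440 = 11.305
ΔCt(infected) = 31.695 − 15.590 = 16.105
ΔΔCt = 16.105 − 11.305 = 4.800
Fold change = 2^(−4.800) = 0.0359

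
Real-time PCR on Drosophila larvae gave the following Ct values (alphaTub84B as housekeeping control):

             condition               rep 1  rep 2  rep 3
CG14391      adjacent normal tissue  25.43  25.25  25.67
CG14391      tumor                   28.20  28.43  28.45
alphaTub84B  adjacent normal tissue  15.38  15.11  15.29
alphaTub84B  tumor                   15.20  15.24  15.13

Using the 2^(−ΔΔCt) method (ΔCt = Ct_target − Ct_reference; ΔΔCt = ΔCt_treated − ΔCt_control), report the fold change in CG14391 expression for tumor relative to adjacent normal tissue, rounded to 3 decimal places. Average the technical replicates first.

0.127

Mean Ct: CG14391 adjacent normal tissue 25.450; CG14391 tumor 28.360; alphaTub84B adjacent normal tissue 15.260; alphaTub84B tumor 15.190
ΔCt(adjacent normal tissue) = 25.450 − 15.260 = 10.190
ΔCt(tumor) = 28.360 − 15.190 = 13.170
ΔΔCt = 13.170 − 10.190 = 2.980
Fold change = 2^(−2.980) = 0.1267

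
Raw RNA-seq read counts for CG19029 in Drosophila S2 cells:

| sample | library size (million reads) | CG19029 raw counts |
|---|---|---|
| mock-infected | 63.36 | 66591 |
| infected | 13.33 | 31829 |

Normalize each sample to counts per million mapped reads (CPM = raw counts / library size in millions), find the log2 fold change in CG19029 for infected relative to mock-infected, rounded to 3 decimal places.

CPM(mock-infected) = 66591 / 63.36 = 1050.9943
CPM(infected) = 31829 / 13.33 = 2387.7719
Fold change = 2387.7719 / 1050.9943 = 2.27192
log2(2.27192) = 1.1839

1.184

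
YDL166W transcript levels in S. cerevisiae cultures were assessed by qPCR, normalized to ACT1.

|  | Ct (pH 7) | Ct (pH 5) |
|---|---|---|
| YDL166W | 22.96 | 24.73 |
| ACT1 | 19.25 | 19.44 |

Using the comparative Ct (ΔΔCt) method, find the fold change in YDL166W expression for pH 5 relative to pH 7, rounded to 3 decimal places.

0.334

ΔCt(pH 7) = 22.960 − 19.250 = 3.710
ΔCt(pH 5) = 24.730 − 19.440 = 5.290
ΔΔCt = 5.290 − 3.710 = 1.580
Fold change = 2^(−1.580) = 0.3345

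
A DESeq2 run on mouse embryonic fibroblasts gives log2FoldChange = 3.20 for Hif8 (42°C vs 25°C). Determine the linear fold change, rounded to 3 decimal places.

9.190

Fold change = 2^(3.20) = 9.1896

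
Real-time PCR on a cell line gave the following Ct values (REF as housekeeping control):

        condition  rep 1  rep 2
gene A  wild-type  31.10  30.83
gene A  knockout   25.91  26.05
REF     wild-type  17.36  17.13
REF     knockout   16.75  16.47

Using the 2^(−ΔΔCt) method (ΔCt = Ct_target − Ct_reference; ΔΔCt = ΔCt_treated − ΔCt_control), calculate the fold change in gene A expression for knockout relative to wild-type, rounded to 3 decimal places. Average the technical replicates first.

Mean Ct: gene A wild-type 30.965; gene A knockout 25.980; REF wild-type 17.245; REF knockout 16.610
ΔCt(wild-type) = 30.965 − 17.245 = 13.720
ΔCt(knockout) = 25.980 − 16.610 = 9.370
ΔΔCt = 9.370 − 13.720 = -4.350
Fold change = 2^(−(-4.350)) = 2^4.350 = 20.3930

20.393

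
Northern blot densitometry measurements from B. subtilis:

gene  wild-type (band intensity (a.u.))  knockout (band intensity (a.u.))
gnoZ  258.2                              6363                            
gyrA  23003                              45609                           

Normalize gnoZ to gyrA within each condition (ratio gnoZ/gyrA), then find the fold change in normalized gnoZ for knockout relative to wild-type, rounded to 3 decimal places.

gnoZ/gyrA (wild-type) = 258.2 / 23003 = 0.011225
gnoZ/gyrA (knockout) = 6363 / 45609 = 0.13951
Fold change = 0.13951 / 0.011225 = 12.4291

12.429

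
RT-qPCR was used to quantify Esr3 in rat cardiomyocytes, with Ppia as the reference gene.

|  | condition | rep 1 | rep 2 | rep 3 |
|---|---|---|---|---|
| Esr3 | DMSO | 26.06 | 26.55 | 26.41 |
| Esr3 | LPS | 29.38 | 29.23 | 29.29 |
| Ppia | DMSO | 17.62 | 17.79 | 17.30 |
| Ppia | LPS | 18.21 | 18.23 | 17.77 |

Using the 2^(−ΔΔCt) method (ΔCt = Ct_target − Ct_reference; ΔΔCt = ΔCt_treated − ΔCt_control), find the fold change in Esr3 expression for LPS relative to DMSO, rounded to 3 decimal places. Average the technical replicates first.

0.182

Mean Ct: Esr3 DMSO 26.340; Esr3 LPS 29.300; Ppia DMSO 17.570; Ppia LPS 18.070
ΔCt(DMSO) = 26.340 − 17.570 = 8.770
ΔCt(LPS) = 29.300 − 18.070 = 11.230
ΔΔCt = 11.230 − 8.770 = 2.460
Fold change = 2^(−2.460) = 0.1817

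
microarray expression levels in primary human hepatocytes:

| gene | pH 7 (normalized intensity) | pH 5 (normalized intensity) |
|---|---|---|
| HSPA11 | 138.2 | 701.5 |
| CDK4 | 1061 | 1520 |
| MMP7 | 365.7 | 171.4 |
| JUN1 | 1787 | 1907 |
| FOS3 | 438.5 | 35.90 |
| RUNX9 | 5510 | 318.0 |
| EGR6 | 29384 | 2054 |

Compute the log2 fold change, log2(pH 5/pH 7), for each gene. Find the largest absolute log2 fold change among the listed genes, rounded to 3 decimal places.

log2(701.5/138.2) = 2.344  (HSPA11)
log2(1520/1061) = 0.519  (CDK4)
log2(171.4/365.7) = -1.093  (MMP7)
log2(1907/1787) = 0.094  (JUN1)
log2(35.90/438.5) = -3.611  (FOS3)
log2(318.0/5510) = -4.115  (RUNX9)
log2(2054/29384) = -3.839  (EGR6)
The largest magnitude belongs to RUNX9.

4.115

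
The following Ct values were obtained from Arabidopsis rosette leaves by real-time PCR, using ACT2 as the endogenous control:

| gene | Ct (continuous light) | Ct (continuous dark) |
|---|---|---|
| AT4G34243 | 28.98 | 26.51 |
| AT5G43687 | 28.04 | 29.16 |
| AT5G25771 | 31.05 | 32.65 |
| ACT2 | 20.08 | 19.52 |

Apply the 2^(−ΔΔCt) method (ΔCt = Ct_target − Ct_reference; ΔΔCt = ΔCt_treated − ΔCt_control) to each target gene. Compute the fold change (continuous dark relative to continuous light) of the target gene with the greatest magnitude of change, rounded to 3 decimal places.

0.224

AT4G34243: ΔΔCt = (26.51−19.52) − (28.98−20.08) = 6.99 − 8.90 = -1.91; fold change = 2^1.91 = 3.758
AT5G43687: ΔΔCt = (29.16−19.52) − (28.04−20.08) = 9.64 − 7.96 = 1.68; fold change = 2^-1.68 = 0.312
AT5G25771: ΔΔCt = (32.65−19.52) − (31.05−20.08) = 13.13 − 10.97 = 2.16; fold change = 2^-2.16 = 0.224
AT5G25771 has the largest |ΔΔCt| = 2.16.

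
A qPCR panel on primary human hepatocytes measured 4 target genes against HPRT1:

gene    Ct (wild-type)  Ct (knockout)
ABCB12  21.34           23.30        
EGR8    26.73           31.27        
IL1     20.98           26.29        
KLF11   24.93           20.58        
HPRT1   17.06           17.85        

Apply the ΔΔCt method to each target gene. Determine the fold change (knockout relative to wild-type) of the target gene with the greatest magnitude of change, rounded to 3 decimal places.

35.261

ABCB12: ΔΔCt = (23.30−17.85) − (21.34−17.06) = 5.45 − 4.28 = 1.17; fold change = 2^-1.17 = 0.444
EGR8: ΔΔCt = (31.27−17.85) − (26.73−17.06) = 13.42 − 9.67 = 3.75; fold change = 2^-3.75 = 0.074
IL1: ΔΔCt = (26.29−17.85) − (20.98−17.06) = 8.44 − 3.92 = 4.52; fold change = 2^-4.52 = 0.044
KLF11: ΔΔCt = (20.58−17.85) − (24.93−17.06) = 2.73 − 7.87 = -5.14; fold change = 2^5.14 = 35.261
KLF11 has the largest |ΔΔCt| = 5.14.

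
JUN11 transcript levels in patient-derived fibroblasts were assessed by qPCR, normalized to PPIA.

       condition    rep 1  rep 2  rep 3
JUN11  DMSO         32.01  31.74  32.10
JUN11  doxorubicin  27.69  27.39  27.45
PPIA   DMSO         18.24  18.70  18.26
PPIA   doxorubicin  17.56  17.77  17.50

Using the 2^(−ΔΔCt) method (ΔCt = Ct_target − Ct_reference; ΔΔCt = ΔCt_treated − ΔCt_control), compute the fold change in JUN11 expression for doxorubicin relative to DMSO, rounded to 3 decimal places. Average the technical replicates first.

Mean Ct: JUN11 DMSO 31.950; JUN11 doxorubicin 27.510; PPIA DMSO 18.400; PPIA doxorubicin 17.610
ΔCt(DMSO) = 31.950 − 18.400 = 13.550
ΔCt(doxorubicin) = 27.510 − 17.610 = 9.900
ΔΔCt = 9.900 − 13.550 = -3.650
Fold change = 2^(−(-3.650)) = 2^3.650 = 12.5533

12.553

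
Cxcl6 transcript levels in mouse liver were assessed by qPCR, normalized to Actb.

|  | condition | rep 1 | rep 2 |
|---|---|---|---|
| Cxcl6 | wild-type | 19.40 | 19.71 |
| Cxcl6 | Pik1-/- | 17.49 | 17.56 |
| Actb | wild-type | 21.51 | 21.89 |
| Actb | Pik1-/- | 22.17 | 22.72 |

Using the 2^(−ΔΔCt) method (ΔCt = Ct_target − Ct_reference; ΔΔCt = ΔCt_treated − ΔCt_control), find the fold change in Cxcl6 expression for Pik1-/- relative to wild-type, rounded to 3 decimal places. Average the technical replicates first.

6.845

Mean Ct: Cxcl6 wild-type 19.555; Cxcl6 Pik1-/- 17.525; Actb wild-type 21.700; Actb Pik1-/- 22.445
ΔCt(wild-type) = 19.555 − 21.700 = -2.145
ΔCt(Pik1-/-) = 17.525 − 22.445 = -4.920
ΔΔCt = -4.920 − (-2.145) = -2.775
Fold change = 2^(−(-2.775)) = 2^2.775 = 6.8448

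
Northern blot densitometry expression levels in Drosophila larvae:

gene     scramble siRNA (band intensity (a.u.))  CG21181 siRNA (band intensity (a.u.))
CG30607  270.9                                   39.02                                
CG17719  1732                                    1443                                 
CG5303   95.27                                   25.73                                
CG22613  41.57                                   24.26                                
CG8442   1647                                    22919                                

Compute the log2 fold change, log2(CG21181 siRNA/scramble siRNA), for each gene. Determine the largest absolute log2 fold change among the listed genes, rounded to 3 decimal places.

3.799

log2(39.02/270.9) = -2.795  (CG30607)
log2(1443/1732) = -0.263  (CG17719)
log2(25.73/95.27) = -1.889  (CG5303)
log2(24.26/41.57) = -0.777  (CG22613)
log2(22919/1647) = 3.799  (CG8442)
The largest magnitude belongs to CG8442.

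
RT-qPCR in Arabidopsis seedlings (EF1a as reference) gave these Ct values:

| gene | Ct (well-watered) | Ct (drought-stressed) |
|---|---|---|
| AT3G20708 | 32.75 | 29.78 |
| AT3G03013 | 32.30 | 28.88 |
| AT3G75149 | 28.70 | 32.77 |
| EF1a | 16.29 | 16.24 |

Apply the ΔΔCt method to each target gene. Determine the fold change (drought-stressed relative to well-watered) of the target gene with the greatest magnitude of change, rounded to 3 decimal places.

AT3G20708: ΔΔCt = (29.78−16.24) − (32.75−16.29) = 13.54 − 16.46 = -2.92; fold change = 2^2.92 = 7.568
AT3G03013: ΔΔCt = (28.88−16.24) − (32.30−16.29) = 12.64 − 16.01 = -3.37; fold change = 2^3.37 = 10.339
AT3G75149: ΔΔCt = (32.77−16.24) − (28.70−16.29) = 16.53 − 12.41 = 4.12; fold change = 2^-4.12 = 0.058
AT3G75149 has the largest |ΔΔCt| = 4.12.

0.058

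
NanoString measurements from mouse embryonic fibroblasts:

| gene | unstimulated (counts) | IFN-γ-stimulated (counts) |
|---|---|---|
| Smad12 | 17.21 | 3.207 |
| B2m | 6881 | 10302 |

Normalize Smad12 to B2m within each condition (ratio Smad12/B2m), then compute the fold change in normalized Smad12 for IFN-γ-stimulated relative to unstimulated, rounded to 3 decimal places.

0.124

Smad12/B2m (unstimulated) = 17.21 / 6881 = 0.0025011
Smad12/B2m (IFN-γ-stimulated) = 3.207 / 10302 = 0.0003113
Fold change = 0.0003113 / 0.0025011 = 0.1245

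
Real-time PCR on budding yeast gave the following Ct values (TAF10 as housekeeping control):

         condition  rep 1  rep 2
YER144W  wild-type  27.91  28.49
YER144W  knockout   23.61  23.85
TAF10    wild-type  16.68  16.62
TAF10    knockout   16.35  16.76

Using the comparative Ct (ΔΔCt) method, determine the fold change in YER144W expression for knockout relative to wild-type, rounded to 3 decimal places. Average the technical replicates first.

Mean Ct: YER144W wild-type 28.200; YER144W knockout 23.730; TAF10 wild-type 16.650; TAF10 knockout 16.555
ΔCt(wild-type) = 28.200 − 16.650 = 11.550
ΔCt(knockout) = 23.730 − 16.555 = 7.175
ΔΔCt = 7.175 − 11.550 = -4.375
Fold change = 2^(−(-4.375)) = 2^4.375 = 20.7494

20.749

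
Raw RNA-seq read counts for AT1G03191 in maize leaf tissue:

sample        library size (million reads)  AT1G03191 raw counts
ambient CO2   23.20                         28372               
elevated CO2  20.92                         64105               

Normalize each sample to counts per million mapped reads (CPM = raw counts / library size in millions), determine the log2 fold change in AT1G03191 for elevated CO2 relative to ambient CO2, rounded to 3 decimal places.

CPM(ambient CO2) = 28372 / 23.20 = 1222.9310
CPM(elevated CO2) = 64105 / 20.92 = 3064.2925
Fold change = 3064.2925 / 1222.9310 = 2.50570
log2(2.50570) = 1.3252

1.325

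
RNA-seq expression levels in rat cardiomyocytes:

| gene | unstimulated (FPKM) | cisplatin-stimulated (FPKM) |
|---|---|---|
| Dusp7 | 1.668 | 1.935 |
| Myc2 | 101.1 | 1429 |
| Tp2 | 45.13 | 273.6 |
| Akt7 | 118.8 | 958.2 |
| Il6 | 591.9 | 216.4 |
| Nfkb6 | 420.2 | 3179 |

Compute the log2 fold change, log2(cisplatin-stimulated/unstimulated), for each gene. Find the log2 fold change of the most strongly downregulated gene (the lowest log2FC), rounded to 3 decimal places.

-1.452

log2(1.935/1.668) = 0.214  (Dusp7)
log2(1429/101.1) = 3.821  (Myc2)
log2(273.6/45.13) = 2.600  (Tp2)
log2(958.2/118.8) = 3.012  (Akt7)
log2(216.4/591.9) = -1.452  (Il6)
log2(3179/420.2) = 2.919  (Nfkb6)
Il6 is most strongly downregulated.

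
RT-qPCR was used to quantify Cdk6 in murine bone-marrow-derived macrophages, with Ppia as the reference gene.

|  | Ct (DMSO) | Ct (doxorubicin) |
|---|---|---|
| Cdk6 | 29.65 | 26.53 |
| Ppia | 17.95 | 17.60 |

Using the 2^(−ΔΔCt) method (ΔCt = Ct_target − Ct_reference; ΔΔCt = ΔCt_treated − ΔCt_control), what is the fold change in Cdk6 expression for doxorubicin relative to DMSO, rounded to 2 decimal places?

ΔCt(DMSO) = 29.650 − 17.950 = 11.700
ΔCt(doxorubicin) = 26.530 − 17.600 = 8.930
ΔΔCt = 8.930 − 11.700 = -2.770
Fold change = 2^(−(-2.770)) = 2^2.770 = 6.821

6.82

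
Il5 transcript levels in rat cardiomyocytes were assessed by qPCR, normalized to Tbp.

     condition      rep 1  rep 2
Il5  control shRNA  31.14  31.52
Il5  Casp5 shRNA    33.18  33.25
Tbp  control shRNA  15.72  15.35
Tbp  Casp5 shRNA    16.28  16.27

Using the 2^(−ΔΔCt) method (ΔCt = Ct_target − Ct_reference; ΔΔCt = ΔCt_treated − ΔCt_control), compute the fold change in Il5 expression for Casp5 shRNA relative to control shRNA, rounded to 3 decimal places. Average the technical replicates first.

Mean Ct: Il5 control shRNA 31.330; Il5 Casp5 shRNA 33.215; Tbp control shRNA 15.535; Tbp Casp5 shRNA 16.275
ΔCt(control shRNA) = 31.330 − 15.535 = 15.795
ΔCt(Casp5 shRNA) = 33.215 − 16.275 = 16.940
ΔΔCt = 16.940 − 15.795 = 1.145
Fold change = 2^(−1.145) = 0.4522

0.452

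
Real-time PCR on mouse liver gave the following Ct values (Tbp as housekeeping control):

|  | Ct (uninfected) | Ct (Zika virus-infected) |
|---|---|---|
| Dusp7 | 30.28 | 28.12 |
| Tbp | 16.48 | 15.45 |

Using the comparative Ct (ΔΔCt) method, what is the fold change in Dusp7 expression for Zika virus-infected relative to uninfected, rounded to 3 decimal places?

ΔCt(uninfected) = 30.280 − 16.480 = 13.800
ΔCt(Zika virus-infected) = 28.120 − 15.450 = 12.670
ΔΔCt = 12.670 − 13.800 = -1.130
Fold change = 2^(−(-1.130)) = 2^1.130 = 2.1886

2.189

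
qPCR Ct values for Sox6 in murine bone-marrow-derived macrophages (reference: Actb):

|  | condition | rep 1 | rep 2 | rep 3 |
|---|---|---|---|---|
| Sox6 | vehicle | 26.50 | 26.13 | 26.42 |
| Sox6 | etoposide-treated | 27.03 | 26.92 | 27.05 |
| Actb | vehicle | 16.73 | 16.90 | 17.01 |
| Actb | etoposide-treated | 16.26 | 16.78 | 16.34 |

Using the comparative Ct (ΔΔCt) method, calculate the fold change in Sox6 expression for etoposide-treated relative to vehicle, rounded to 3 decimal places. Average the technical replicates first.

Mean Ct: Sox6 vehicle 26.350; Sox6 etoposide-treated 27.000; Actb vehicle 16.880; Actb etoposide-treated 16.460
ΔCt(vehicle) = 26.350 − 16.880 = 9.470
ΔCt(etoposide-treated) = 27.000 − 16.460 = 10.540
ΔΔCt = 10.540 − 9.470 = 1.070
Fold change = 2^(−1.070) = 0.4763

0.476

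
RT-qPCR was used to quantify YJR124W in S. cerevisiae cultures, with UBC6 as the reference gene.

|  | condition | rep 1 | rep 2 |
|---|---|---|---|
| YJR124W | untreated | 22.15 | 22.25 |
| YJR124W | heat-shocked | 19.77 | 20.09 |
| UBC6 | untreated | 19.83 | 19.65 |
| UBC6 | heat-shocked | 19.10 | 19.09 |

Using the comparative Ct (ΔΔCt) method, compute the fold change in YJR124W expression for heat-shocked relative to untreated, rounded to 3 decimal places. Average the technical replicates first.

3.084

Mean Ct: YJR124W untreated 22.200; YJR124W heat-shocked 19.930; UBC6 untreated 19.740; UBC6 heat-shocked 19.095
ΔCt(untreated) = 22.200 − 19.740 = 2.460
ΔCt(heat-shocked) = 19.930 − 19.095 = 0.835
ΔΔCt = 0.835 − 2.460 = -1.625
Fold change = 2^(−(-1.625)) = 2^1.625 = 3.0844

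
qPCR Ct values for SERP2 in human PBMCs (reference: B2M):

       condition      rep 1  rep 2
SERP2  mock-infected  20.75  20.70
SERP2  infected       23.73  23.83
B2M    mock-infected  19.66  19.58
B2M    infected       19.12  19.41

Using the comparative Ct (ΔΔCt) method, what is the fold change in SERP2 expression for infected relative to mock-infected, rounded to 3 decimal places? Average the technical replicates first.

0.094

Mean Ct: SERP2 mock-infected 20.725; SERP2 infected 23.780; B2M mock-infected 19.620; B2M infected 19.265
ΔCt(mock-infected) = 20.725 − 19.620 = 1.105
ΔCt(infected) = 23.780 − 19.265 = 4.515
ΔΔCt = 4.515 − 1.105 = 3.410
Fold change = 2^(−3.410) = 0.0941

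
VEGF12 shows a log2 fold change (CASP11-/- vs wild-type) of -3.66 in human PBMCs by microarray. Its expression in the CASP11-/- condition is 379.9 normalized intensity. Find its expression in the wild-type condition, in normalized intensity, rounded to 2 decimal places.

4802.19

Fold change = 2^(-3.66) = 0.0791
wild-type expression = 379.9 / 0.0791 = 4802.19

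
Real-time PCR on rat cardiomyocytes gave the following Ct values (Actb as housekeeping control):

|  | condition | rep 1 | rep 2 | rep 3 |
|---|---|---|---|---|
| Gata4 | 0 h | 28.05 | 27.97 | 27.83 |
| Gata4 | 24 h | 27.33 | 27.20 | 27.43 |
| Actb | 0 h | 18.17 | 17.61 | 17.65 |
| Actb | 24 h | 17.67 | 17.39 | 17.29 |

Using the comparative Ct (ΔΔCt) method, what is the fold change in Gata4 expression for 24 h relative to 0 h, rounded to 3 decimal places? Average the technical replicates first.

1.206

Mean Ct: Gata4 0 h 27.950; Gata4 24 h 27.320; Actb 0 h 17.810; Actb 24 h 17.450
ΔCt(0 h) = 27.950 − 17.810 = 10.140
ΔCt(24 h) = 27.320 − 17.450 = 9.870
ΔΔCt = 9.870 − 10.140 = -0.270
Fold change = 2^(−(-0.270)) = 2^0.270 = 1.2058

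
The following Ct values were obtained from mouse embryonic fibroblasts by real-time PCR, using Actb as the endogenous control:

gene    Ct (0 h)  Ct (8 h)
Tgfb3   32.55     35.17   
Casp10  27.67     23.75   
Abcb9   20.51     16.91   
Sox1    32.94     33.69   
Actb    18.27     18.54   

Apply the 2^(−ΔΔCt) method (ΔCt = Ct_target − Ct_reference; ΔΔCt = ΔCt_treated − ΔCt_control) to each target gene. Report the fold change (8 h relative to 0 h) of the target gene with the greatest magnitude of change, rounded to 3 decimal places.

18.252

Tgfb3: ΔΔCt = (35.17−18.54) − (32.55−18.27) = 16.63 − 14.28 = 2.35; fold change = 2^-2.35 = 0.196
Casp10: ΔΔCt = (23.75−18.54) − (27.67−18.27) = 5.21 − 9.40 = -4.19; fold change = 2^4.19 = 18.252
Abcb9: ΔΔCt = (16.91−18.54) − (20.51−18.27) = -1.63 − 2.24 = -3.87; fold change = 2^3.87 = 14.621
Sox1: ΔΔCt = (33.69−18.54) − (32.94−18.27) = 15.15 − 14.67 = 0.48; fold change = 2^-0.48 = 0.717
Casp10 has the largest |ΔΔCt| = 4.19.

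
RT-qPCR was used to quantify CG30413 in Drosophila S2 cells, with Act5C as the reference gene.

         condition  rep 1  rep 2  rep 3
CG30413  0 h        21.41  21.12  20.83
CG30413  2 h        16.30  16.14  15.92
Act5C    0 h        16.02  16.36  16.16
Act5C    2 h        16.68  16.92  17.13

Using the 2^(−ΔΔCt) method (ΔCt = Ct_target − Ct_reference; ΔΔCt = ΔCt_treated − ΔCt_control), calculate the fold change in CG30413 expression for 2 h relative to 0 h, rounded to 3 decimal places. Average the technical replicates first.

53.076

Mean Ct: CG30413 0 h 21.120; CG30413 2 h 16.120; Act5C 0 h 16.180; Act5C 2 h 16.910
ΔCt(0 h) = 21.120 − 16.180 = 4.940
ΔCt(2 h) = 16.120 − 16.910 = -0.790
ΔΔCt = -0.790 − 4.940 = -5.730
Fold change = 2^(−(-5.730)) = 2^5.730 = 53.0765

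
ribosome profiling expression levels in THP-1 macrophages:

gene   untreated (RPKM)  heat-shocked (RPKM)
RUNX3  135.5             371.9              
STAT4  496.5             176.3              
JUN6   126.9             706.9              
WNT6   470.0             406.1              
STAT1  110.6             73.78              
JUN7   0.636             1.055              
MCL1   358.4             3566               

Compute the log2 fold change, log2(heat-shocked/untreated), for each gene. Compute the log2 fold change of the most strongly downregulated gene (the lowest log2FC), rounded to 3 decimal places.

-1.494

log2(371.9/135.5) = 1.457  (RUNX3)
log2(176.3/496.5) = -1.494  (STAT4)
log2(706.9/126.9) = 2.478  (JUN6)
log2(406.1/470.0) = -0.211  (WNT6)
log2(73.78/110.6) = -0.584  (STAT1)
log2(1.055/0.636) = 0.730  (JUN7)
log2(3566/358.4) = 3.315  (MCL1)
STAT4 is most strongly downregulated.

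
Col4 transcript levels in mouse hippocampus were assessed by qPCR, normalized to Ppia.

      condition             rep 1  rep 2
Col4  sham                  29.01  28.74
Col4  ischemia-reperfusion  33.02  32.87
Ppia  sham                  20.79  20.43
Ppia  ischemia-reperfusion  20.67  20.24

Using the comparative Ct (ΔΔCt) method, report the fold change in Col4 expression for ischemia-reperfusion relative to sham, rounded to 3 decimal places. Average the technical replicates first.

Mean Ct: Col4 sham 28.875; Col4 ischemia-reperfusion 32.945; Ppia sham 20.610; Ppia ischemia-reperfusion 20.455
ΔCt(sham) = 28.875 − 20.610 = 8.265
ΔCt(ischemia-reperfusion) = 32.945 − 20.455 = 12.490
ΔΔCt = 12.490 − 8.265 = 4.225
Fold change = 2^(−4.225) = 0.0535

0.053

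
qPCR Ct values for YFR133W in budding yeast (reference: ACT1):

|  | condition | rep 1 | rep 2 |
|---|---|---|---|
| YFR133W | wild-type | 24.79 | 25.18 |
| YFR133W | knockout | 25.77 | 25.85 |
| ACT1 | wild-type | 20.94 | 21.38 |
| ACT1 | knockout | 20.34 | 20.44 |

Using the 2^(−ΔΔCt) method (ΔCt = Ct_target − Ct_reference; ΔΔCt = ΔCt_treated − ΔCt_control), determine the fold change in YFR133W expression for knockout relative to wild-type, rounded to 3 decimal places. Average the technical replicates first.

Mean Ct: YFR133W wild-type 24.985; YFR133W knockout 25.810; ACT1 wild-type 21.160; ACT1 knockout 20.390
ΔCt(wild-type) = 24.985 − 21.160 = 3.825
ΔCt(knockout) = 25.810 − 20.390 = 5.420
ΔΔCt = 5.420 − 3.825 = 1.595
Fold change = 2^(−1.595) = 0.3310

0.331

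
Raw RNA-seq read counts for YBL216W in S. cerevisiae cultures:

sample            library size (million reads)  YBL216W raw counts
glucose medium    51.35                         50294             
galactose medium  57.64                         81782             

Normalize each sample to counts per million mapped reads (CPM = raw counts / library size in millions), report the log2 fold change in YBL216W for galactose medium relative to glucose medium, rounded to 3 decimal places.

CPM(glucose medium) = 50294 / 51.35 = 979.4352
CPM(galactose medium) = 81782 / 57.64 = 1418.8411
Fold change = 1418.8411 / 979.4352 = 1.44863
log2(1.44863) = 0.5347

0.535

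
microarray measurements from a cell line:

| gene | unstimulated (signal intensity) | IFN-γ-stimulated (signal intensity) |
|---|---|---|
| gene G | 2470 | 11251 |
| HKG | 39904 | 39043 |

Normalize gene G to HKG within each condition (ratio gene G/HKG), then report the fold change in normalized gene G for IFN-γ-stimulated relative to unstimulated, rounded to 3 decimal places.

gene G/HKG (unstimulated) = 2470 / 39904 = 0.061899
gene G/HKG (IFN-γ-stimulated) = 11251 / 39043 = 0.28817
Fold change = 0.28817 / 0.061899 = 4.6555

4.656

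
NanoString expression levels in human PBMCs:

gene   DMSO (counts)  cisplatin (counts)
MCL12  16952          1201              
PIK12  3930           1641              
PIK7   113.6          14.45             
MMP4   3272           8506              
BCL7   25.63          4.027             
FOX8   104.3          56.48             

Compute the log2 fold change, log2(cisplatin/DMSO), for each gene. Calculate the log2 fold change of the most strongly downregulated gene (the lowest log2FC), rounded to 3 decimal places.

log2(1201/16952) = -3.819  (MCL12)
log2(1641/3930) = -1.260  (PIK12)
log2(14.45/113.6) = -2.975  (PIK7)
log2(8506/3272) = 1.378  (MMP4)
log2(4.027/25.63) = -2.670  (BCL7)
log2(56.48/104.3) = -0.885  (FOX8)
MCL12 is most strongly downregulated.

-3.819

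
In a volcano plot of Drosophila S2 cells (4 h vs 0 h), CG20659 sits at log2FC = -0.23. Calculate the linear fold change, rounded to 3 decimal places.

Fold change = 2^(-0.23) = 0.8526
That is, CG20659 drops to 85.3% of the 0 h level.

0.853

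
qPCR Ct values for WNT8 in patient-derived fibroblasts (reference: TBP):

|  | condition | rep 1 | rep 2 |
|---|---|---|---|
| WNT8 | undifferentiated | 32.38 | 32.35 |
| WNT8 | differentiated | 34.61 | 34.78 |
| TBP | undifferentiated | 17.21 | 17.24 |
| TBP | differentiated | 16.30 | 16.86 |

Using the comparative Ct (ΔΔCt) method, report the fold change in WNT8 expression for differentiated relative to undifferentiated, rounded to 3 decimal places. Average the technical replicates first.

0.127

Mean Ct: WNT8 undifferentiated 32.365; WNT8 differentiated 34.695; TBP undifferentiated 17.225; TBP differentiated 16.580
ΔCt(undifferentiated) = 32.365 − 17.225 = 15.140
ΔCt(differentiated) = 34.695 − 16.580 = 18.115
ΔΔCt = 18.115 − 15.140 = 2.975
Fold change = 2^(−2.975) = 0.1272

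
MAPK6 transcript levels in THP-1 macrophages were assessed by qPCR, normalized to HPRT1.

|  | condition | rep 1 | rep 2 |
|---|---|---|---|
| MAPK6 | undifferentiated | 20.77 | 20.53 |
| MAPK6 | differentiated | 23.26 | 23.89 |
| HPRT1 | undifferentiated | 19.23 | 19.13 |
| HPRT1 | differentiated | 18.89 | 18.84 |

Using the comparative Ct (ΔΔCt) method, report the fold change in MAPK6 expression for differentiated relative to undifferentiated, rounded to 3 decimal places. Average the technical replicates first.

Mean Ct: MAPK6 undifferentiated 20.650; MAPK6 differentiated 23.575; HPRT1 undifferentiated 19.180; HPRT1 differentiated 18.865
ΔCt(undifferentiated) = 20.650 − 19.180 = 1.470
ΔCt(differentiated) = 23.575 − 18.865 = 4.710
ΔΔCt = 4.710 − 1.470 = 3.240
Fold change = 2^(−3.240) = 0.1058

0.106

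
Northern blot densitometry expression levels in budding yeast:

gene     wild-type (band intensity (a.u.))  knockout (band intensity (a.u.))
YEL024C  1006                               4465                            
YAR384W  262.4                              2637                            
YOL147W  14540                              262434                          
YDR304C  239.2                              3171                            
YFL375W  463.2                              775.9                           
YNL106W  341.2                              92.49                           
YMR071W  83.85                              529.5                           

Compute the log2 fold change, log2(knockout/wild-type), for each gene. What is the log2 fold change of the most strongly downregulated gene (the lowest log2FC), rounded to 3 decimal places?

log2(4465/1006) = 2.150  (YEL024C)
log2(2637/262.4) = 3.329  (YAR384W)
log2(262434/14540) = 4.174  (YOL147W)
log2(3171/239.2) = 3.729  (YDR304C)
log2(775.9/463.2) = 0.744  (YFL375W)
log2(92.49/341.2) = -1.883  (YNL106W)
log2(529.5/83.85) = 2.659  (YMR071W)
YNL106W is most strongly downregulated.

-1.883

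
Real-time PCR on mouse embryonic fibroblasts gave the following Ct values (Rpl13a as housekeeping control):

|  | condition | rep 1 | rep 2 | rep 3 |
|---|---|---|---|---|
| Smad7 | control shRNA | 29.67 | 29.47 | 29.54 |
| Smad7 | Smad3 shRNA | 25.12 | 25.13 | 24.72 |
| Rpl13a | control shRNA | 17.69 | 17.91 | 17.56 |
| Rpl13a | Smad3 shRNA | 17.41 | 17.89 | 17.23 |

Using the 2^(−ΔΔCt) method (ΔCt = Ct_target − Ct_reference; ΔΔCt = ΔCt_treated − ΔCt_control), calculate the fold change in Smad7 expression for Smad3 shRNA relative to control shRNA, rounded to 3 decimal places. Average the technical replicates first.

Mean Ct: Smad7 control shRNA 29.560; Smad7 Smad3 shRNA 24.990; Rpl13a control shRNA 17.720; Rpl13a Smad3 shRNA 17.510
ΔCt(control shRNA) = 29.560 − 17.720 = 11.840
ΔCt(Smad3 shRNA) = 24.990 − 17.510 = 7.480
ΔΔCt = 7.480 − 11.840 = -4.360
Fold change = 2^(−(-4.360)) = 2^4.360 = 20.5348

20.535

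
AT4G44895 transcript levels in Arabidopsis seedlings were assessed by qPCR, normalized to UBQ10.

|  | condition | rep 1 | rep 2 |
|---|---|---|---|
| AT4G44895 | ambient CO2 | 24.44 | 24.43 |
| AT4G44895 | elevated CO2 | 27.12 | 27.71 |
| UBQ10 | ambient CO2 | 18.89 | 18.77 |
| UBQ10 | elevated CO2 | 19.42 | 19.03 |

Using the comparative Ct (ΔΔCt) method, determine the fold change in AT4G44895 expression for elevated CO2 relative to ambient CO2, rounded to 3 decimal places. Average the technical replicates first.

0.167

Mean Ct: AT4G44895 ambient CO2 24.435; AT4G44895 elevated CO2 27.415; UBQ10 ambient CO2 18.830; UBQ10 elevated CO2 19.225
ΔCt(ambient CO2) = 24.435 − 18.830 = 5.605
ΔCt(elevated CO2) = 27.415 − 19.225 = 8.190
ΔΔCt = 8.190 − 5.605 = 2.585
Fold change = 2^(−2.585) = 0.1667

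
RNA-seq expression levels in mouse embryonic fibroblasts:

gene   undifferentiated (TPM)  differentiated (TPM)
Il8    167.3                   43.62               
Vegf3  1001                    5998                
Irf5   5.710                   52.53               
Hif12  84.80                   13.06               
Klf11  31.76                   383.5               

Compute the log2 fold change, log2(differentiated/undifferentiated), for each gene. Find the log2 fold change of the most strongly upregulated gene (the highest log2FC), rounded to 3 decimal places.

3.594

log2(43.62/167.3) = -1.939  (Il8)
log2(5998/1001) = 2.583  (Vegf3)
log2(52.53/5.710) = 3.202  (Irf5)
log2(13.06/84.80) = -2.699  (Hif12)
log2(383.5/31.76) = 3.594  (Klf11)
Klf11 is most strongly upregulated.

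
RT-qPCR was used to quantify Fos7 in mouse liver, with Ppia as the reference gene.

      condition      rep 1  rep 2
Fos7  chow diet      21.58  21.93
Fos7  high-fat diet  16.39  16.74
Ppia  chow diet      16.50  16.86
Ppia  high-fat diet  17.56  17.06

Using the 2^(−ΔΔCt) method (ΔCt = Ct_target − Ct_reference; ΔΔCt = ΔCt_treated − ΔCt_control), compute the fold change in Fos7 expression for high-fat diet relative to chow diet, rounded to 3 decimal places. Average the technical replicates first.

56.493

Mean Ct: Fos7 chow diet 21.755; Fos7 high-fat diet 16.565; Ppia chow diet 16.680; Ppia high-fat diet 17.310
ΔCt(chow diet) = 21.755 − 16.680 = 5.075
ΔCt(high-fat diet) = 16.565 − 17.310 = -0.745
ΔΔCt = -0.745 − 5.075 = -5.820
Fold change = 2^(−(-5.820)) = 2^5.820 = 56.4930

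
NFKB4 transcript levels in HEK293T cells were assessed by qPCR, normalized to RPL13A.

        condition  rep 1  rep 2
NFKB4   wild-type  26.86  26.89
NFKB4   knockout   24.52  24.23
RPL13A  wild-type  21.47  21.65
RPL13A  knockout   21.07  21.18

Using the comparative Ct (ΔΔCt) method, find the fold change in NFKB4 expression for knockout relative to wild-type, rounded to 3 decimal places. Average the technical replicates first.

4.184

Mean Ct: NFKB4 wild-type 26.875; NFKB4 knockout 24.375; RPL13A wild-type 21.560; RPL13A knockout 21.125
ΔCt(wild-type) = 26.875 − 21.560 = 5.315
ΔCt(knockout) = 24.375 − 21.125 = 3.250
ΔΔCt = 3.250 − 5.315 = -2.065
Fold change = 2^(−(-2.065)) = 2^2.065 = 4.1843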